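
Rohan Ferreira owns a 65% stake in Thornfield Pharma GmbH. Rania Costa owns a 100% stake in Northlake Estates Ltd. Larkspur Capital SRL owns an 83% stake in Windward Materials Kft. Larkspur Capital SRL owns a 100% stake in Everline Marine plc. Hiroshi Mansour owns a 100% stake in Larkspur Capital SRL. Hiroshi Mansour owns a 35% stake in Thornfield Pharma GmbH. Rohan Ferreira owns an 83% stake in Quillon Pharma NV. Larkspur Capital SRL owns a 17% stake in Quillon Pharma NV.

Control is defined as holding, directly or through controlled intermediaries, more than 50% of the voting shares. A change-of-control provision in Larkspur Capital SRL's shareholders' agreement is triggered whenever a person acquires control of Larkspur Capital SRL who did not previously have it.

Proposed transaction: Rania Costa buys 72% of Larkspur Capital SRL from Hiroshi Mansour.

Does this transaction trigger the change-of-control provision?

The purchase adds only to Rania's holdings (Hiroshi's stake shrinks), so Rania is the only person who could newly come to control Larkspur.
Rania holds 100% of Northlake, so Rania controls Northlake.
Neither Rania nor any entity Rania controls holds any voting interest in Larkspur.
So before the transaction, Rania does not control Larkspur.
After the purchase, Rania holds 72% of Larkspur directly, and Hiroshi's stake falls to 28%.
Rania holds 72% of Larkspur, so Rania controls Larkspur.
Rania did not control Larkspur before and does after, so the clause is triggered.

Yes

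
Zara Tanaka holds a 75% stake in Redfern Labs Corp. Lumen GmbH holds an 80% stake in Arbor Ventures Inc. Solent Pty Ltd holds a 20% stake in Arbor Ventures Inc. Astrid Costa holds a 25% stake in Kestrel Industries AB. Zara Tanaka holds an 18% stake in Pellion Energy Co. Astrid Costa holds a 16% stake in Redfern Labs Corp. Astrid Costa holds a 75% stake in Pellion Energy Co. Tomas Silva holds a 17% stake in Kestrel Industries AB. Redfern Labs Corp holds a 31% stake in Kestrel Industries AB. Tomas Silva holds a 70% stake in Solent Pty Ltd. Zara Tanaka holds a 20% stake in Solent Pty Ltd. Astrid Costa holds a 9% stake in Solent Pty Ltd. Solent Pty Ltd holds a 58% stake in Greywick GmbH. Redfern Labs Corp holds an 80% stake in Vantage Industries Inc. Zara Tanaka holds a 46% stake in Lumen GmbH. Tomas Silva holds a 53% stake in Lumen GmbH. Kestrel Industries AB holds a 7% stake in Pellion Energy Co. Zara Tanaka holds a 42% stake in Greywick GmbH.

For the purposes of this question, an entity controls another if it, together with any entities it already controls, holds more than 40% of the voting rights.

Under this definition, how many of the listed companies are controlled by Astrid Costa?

Astrid holds 75% of Pellion, so Astrid controls Pellion.
No other company's threshold is met.
Astrid controls 1 company.

1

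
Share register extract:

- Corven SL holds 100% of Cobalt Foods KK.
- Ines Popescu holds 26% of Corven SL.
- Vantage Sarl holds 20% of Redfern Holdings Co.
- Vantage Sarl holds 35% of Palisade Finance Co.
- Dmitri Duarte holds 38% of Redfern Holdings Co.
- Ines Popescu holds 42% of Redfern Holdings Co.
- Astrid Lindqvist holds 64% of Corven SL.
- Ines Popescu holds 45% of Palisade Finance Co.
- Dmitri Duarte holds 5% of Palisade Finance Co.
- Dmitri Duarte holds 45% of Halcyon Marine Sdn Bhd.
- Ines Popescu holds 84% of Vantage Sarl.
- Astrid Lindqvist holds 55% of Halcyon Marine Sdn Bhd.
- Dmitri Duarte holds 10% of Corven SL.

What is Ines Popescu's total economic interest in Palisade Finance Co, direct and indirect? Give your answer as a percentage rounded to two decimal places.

74.40%

Ines reaches Palisade along 2 paths.
Via Vantage: 84% × 35% = 29.4%.
Direct stake: 45% = 45%.
Total: 29.4% + 45% = 74.4%.
Rounded: 74.40%.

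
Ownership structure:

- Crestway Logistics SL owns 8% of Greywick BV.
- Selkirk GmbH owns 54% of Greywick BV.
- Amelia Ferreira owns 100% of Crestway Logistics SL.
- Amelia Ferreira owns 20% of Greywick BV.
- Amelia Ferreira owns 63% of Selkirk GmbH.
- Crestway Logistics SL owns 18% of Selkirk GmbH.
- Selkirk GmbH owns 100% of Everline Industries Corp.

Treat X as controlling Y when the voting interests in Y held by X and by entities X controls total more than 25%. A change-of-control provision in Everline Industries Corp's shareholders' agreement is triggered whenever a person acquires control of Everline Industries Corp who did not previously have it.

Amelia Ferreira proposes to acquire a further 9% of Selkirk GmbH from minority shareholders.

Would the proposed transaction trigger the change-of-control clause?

The purchase changes only Amelia's holdings, so Amelia is the only person who could newly come to control Everline.
Amelia holds 100% of Crestway, so Amelia controls Crestway.
Crestway and Amelia together hold 18% + 63% = 81% of Selkirk, so Amelia controls Selkirk.
Selkirk holds 100% of Everline, so Amelia controls Everline.
So Amelia already controls Everline before the transaction.
After the purchase, Amelia's direct stake in Selkirk rises to 63% + 9% = 72%.
Amelia controlled Everline already, so this is not a new person acquiring control; every other person's position is unchanged or reduced.
No new person acquires control, so the clause is not triggered.

No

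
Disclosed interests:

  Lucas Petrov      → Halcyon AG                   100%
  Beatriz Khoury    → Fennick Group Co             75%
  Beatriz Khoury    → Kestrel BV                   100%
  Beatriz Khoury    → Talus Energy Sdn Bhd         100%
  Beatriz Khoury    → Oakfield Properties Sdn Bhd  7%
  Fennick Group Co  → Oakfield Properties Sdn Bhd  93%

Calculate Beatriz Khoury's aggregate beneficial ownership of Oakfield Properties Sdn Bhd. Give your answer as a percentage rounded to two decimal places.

Beatriz reaches Oakfield along 2 paths.
Via Fennick: 75% × 93% = 69.75%.
Direct stake: 7% = 7%.
Total: 69.75% + 7% = 76.75%.

76.75%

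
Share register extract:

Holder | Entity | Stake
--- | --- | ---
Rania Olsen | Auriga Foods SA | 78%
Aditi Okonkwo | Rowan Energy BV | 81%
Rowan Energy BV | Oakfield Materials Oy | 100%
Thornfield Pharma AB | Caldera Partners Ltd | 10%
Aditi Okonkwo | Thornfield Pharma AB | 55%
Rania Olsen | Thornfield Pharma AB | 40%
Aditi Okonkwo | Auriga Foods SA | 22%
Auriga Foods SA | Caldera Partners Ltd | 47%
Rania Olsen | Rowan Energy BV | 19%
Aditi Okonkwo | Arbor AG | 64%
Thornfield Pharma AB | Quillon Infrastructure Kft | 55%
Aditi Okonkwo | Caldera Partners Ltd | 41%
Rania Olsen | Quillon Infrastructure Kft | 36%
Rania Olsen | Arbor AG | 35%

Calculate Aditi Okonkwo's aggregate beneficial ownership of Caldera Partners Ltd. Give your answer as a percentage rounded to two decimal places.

Aditi reaches Caldera along 3 paths.
Via Auriga: 22% × 47% = 10.34%.
Direct stake: 41% = 41%.
Via Thornfield: 55% × 10% = 5.5%.
Total: 10.34% + 41% + 5.5% = 56.84%.

56.84%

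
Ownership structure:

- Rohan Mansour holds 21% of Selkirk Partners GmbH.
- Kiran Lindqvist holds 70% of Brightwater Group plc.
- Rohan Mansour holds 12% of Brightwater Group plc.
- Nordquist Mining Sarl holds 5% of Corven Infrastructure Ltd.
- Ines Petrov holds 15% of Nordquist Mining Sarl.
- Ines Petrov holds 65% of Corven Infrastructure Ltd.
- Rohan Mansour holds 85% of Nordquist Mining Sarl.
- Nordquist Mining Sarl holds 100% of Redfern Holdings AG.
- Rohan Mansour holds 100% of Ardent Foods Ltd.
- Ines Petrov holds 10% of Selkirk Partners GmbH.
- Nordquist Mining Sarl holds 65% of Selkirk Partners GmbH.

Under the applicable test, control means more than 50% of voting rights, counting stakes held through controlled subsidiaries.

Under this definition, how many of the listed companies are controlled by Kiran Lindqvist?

Kiran holds 70% of Brightwater, so Kiran controls Brightwater.
No other company's threshold is met.
Kiran controls 1 company.

1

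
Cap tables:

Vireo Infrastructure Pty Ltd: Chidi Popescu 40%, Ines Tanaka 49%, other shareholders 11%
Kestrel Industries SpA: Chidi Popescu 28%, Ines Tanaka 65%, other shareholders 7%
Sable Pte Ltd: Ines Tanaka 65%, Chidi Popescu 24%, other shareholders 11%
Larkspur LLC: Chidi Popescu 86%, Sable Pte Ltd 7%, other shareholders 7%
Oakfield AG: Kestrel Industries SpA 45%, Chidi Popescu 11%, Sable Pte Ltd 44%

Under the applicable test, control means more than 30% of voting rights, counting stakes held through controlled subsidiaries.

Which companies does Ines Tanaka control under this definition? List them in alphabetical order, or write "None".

Ines holds 49% of Vireo, so Ines controls Vireo.
Ines holds 65% of Kestrel, so Ines controls Kestrel.
Ines holds 65% of Sable, so Ines controls Sable.
Kestrel and Sable together hold 45% + 44% = 89% of Oakfield, so Ines controls Oakfield.
No other company's threshold is met.

Kestrel Industries SpA, Oakfield AG, Sable Pte Ltd, Vireo Infrastructure Pty Ltd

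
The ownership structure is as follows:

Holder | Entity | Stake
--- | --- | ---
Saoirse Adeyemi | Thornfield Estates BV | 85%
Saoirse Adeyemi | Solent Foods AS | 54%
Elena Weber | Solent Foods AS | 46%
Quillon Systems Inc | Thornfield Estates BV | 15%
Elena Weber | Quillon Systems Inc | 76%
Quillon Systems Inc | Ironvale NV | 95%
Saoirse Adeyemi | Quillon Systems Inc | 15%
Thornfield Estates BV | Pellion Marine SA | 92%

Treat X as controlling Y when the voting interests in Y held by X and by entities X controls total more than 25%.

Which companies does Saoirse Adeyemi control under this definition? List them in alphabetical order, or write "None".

Pellion Marine SA, Solent Foods AS, Thornfield Estates BV

Saoirse holds 54% of Solent, so Saoirse controls Solent.
Saoirse holds 85% of Thornfield, so Saoirse controls Thornfield.
Thornfield holds 92% of Pellion, so Saoirse controls Pellion.
No other company's threshold is met.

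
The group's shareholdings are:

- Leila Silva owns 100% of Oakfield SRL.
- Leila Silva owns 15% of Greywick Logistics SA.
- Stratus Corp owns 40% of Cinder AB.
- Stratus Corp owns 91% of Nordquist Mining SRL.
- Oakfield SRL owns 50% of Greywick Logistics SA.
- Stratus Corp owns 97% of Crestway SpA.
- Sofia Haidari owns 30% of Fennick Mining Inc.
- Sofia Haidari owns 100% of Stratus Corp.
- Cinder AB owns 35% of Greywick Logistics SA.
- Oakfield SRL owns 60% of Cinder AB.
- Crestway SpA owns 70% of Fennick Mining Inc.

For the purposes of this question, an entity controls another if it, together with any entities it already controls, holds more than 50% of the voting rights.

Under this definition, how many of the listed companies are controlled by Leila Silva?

Leila holds 100% of Oakfield, so Leila controls Oakfield.
Oakfield holds 60% of Cinder, so Leila controls Cinder.
Cinder and Leila and Oakfield together hold 35% + 15% + 50% = 100% of Greywick, so Leila controls Greywick.
No other company's threshold is met.
Leila controls 3 companies.

3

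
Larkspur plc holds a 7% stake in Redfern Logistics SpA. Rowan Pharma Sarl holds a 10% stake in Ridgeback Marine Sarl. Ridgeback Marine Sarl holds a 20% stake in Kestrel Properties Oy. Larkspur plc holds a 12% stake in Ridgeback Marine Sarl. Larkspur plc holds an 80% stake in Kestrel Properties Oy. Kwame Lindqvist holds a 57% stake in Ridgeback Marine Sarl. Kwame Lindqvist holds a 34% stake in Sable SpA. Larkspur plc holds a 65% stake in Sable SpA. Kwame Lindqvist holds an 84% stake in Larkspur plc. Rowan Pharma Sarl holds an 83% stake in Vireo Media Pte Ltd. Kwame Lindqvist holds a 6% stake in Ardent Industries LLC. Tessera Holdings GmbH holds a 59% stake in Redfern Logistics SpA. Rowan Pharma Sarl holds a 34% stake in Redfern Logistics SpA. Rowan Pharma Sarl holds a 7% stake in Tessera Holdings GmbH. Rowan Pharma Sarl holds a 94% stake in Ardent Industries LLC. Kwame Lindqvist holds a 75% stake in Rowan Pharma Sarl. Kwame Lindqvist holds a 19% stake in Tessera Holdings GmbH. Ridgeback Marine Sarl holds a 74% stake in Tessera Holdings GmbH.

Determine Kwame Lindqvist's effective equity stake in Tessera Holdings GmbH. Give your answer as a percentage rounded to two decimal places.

Kwame reaches Tessera along 5 paths.
Via Rowan: 75% × 7% = 5.25%.
Direct stake: 19% = 19%.
Via Rowan → Ridgeback: 75% × 10% × 74% = 5.55%.
Via Larkspur → Ridgeback: 84% × 12% × 74% = 7.4592%.
Via Ridgeback: 57% × 74% = 42.18%.
Total: 5.25% + 19% + 5.55% + 7.4592% + 42.18% = 79.4392%.
Rounded: 79.44%.

79.44%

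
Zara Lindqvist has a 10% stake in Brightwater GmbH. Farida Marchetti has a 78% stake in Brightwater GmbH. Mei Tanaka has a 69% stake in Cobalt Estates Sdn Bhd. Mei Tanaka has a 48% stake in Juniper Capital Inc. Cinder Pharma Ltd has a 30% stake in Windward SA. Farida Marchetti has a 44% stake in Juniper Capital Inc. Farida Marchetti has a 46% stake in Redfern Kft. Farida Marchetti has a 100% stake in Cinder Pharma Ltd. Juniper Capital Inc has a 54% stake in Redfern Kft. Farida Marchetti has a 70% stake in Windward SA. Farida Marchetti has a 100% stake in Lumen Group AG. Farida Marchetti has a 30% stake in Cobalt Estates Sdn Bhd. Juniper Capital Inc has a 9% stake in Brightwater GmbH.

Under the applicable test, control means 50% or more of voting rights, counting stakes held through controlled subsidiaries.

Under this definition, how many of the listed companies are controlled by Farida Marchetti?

Farida holds 100% of Cinder, so Farida controls Cinder.
Farida holds 100% of Lumen, so Farida controls Lumen.
Cinder and Farida together hold 30% + 70% = 100% of Windward, so Farida controls Windward.
Farida holds 78% of Brightwater, so Farida controls Brightwater.
No other company's threshold is met.
Farida controls 4 companies.

4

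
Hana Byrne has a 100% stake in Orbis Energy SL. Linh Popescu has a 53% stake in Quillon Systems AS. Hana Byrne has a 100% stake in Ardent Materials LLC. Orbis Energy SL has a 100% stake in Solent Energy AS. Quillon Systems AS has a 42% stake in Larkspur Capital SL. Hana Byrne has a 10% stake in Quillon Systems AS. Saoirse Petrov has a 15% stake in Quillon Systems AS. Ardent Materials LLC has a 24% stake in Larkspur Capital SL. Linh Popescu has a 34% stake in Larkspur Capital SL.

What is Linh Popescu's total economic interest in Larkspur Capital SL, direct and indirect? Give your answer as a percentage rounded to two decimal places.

Linh reaches Larkspur along 2 paths.
Via Quillon: 53% × 42% = 22.26%.
Direct stake: 34% = 34%.
Total: 22.26% + 34% = 56.26%.

56.26%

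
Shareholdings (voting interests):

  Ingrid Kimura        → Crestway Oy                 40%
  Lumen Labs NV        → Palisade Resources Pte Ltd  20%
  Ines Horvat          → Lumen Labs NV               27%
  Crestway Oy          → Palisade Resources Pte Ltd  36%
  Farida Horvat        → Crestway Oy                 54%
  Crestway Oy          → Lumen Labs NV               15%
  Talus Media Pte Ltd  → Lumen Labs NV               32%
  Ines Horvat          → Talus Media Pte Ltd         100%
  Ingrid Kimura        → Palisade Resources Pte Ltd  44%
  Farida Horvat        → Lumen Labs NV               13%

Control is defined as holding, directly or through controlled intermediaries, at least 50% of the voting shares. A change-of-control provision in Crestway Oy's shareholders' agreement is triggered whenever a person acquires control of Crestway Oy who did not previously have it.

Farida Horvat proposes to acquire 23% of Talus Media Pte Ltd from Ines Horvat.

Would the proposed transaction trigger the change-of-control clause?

No

The purchase adds only to Farida's holdings (Ines's stake shrinks), so Farida is the only person who could newly come to control Crestway.
Farida holds 54% of Crestway, so Farida controls Crestway.
So Farida already controls Crestway before the transaction.
After the purchase, Farida holds 23% of Talus directly, and Ines's stake falls to 77%.
Farida controlled Crestway already, so this is not a new person acquiring control; every other person's position is unchanged or reduced.
No new person acquires control, so the clause is not triggered.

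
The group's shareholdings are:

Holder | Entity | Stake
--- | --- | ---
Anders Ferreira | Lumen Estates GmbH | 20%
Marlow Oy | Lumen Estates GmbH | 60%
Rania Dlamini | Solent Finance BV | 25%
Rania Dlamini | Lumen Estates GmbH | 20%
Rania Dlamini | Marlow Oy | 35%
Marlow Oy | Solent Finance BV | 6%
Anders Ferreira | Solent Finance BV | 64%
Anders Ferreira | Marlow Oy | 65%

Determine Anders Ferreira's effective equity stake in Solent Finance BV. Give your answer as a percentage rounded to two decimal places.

Anders reaches Solent along 2 paths.
Direct stake: 64% = 64%.
Via Marlow: 65% × 6% = 3.9%.
Total: 64% + 3.9% = 67.9%.
Rounded: 67.90%.

67.90%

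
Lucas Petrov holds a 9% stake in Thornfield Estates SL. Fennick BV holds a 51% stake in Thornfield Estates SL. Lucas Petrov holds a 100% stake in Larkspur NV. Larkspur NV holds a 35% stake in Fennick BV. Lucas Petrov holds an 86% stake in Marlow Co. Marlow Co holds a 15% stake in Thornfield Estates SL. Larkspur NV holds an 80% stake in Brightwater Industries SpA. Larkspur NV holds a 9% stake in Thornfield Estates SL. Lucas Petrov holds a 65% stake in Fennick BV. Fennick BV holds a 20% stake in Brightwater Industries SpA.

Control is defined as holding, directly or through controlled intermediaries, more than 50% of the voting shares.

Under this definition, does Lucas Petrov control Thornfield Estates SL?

Yes

Lucas holds 100% of Larkspur, so Lucas controls Larkspur.
Larkspur and Lucas together hold 35% + 65% = 100% of Fennick, so Lucas controls Fennick.
Lucas holds 86% of Marlow, so Lucas controls Marlow.
Marlow and Fennick and Lucas and Larkspur together hold 15% + 51% + 9% + 9% = 84% of Thornfield, so Lucas controls Thornfield.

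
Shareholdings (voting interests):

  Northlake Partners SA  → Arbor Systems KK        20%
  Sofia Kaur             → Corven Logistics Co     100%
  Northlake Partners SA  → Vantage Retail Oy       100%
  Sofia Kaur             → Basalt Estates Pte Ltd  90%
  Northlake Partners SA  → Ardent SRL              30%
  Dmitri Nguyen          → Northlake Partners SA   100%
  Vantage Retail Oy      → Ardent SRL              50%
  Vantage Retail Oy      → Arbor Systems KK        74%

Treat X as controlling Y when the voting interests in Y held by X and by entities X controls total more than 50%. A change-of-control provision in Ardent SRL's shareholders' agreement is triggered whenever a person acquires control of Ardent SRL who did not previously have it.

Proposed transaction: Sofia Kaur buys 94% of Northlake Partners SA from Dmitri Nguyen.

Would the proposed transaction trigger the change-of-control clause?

The purchase adds only to Sofia's holdings (Dmitri's stake shrinks), so Sofia is the only person who could newly come to control Ardent.
Sofia holds 90% of Basalt, so Sofia controls Basalt.
Sofia holds 100% of Corven, so Sofia controls Corven.
Neither Sofia nor any entity Sofia controls holds any voting interest in Ardent.
So before the transaction, Sofia does not control Ardent.
After the purchase, Sofia holds 94% of Northlake directly, and Dmitri's stake falls to 6%.
Sofia holds 94% of Northlake, so Sofia controls Northlake.
Northlake holds 100% of Vantage, so Sofia controls Vantage.
Northlake and Vantage together hold 30% + 50% = 80% of Ardent, so Sofia controls Ardent.
Sofia did not control Ardent before and does after, so the clause is triggered.

Yes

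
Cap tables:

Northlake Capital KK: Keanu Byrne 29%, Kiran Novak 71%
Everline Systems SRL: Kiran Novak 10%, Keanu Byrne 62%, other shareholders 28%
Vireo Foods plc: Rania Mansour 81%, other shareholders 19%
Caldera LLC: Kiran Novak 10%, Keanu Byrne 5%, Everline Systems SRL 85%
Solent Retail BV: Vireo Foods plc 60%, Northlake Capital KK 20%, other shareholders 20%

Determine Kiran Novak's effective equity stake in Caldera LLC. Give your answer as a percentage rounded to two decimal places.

18.50%

Kiran reaches Caldera along 2 paths.
Direct stake: 10% = 10%.
Via Everline: 10% × 85% = 8.5%.
Total: 10% + 8.5% = 18.5%.
Rounded: 18.50%.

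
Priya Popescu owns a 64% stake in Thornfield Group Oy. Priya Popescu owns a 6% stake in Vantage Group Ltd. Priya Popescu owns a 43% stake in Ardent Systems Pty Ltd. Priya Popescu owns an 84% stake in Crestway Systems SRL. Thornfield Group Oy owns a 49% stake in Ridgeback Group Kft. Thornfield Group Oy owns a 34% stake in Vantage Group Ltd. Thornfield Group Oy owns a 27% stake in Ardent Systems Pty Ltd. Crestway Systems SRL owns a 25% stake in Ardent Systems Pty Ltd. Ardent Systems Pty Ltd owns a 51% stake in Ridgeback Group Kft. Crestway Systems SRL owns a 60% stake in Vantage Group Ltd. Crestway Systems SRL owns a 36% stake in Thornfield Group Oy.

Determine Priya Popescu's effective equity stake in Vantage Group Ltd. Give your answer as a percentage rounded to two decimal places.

Priya reaches Vantage along 4 paths.
Via Crestway → Thornfield: 84% × 36% × 34% = 10.2816%.
Via Thornfield: 64% × 34% = 21.76%.
Via Crestway: 84% × 60% = 50.4%.
Direct stake: 6% = 6%.
Total: 10.2816% + 21.76% + 50.4% + 6% = 88.4416%.
Rounded: 88.44%.

88.44%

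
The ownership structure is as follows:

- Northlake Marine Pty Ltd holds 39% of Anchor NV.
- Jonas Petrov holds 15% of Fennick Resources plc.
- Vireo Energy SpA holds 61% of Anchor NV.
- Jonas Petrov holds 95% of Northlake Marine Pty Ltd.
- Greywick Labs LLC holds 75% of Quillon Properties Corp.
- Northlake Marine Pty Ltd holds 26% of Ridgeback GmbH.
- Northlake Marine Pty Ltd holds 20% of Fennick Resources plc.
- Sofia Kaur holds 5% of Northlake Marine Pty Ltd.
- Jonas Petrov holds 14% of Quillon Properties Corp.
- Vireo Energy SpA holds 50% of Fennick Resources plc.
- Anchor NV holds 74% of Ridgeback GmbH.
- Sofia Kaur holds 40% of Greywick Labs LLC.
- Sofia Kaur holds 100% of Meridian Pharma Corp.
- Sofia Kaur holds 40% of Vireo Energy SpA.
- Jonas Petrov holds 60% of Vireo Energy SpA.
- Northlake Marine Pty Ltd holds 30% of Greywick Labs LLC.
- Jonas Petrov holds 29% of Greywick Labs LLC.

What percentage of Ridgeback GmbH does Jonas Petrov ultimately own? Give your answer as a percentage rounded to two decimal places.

Jonas reaches Ridgeback along 3 paths.
Via Northlake: 95% × 26% = 24.7%.
Via Vireo → Anchor: 60% × 61% × 74% = 27.084%.
Via Northlake → Anchor: 95% × 39% × 74% = 27.417%.
Total: 24.7% + 27.084% + 27.417% = 79.201%.
Rounded: 79.20%.

79.20%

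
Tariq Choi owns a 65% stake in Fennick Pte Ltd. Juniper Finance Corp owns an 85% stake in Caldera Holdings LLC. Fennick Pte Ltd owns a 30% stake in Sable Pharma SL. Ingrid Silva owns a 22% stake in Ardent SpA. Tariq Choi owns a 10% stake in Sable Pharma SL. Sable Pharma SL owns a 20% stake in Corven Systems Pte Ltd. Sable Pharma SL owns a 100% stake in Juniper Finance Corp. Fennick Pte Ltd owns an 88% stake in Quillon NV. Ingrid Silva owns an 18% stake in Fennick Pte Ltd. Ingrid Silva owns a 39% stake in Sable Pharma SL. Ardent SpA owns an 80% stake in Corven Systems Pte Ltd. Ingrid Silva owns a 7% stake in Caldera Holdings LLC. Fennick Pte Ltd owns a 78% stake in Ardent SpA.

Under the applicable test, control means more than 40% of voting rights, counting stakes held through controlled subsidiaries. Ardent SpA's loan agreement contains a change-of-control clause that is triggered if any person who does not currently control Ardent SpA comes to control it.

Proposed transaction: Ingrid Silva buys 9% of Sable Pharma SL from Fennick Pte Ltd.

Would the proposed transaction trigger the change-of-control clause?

No

The purchase adds only to Ingrid's holdings (Fennick's stake shrinks), so Ingrid is the only person who could newly come to control Ardent.
Ingrid's largest direct stake is 39% in Sable, which does not meet the threshold, so Ingrid controls no company.
In Ardent, Ingrid's side holds only 22%, not > 40%.
So before the transaction, Ingrid does not control Ardent.
After the purchase, Ingrid's direct stake in Sable rises to 39% + 9% = 48%, and Fennick's stake falls to 21%.
Ingrid holds 48% of Sable, so Ingrid controls Sable.
Sable holds 100% of Juniper, so Ingrid controls Juniper.
Ingrid and Juniper together hold 7% + 85% = 92% of Caldera, so Ingrid controls Caldera.
After the transaction, Ingrid's side holds 22% of Ardent, not > 40%, so Ingrid still does not control Ardent.
No new person acquires control, so the clause is not triggered.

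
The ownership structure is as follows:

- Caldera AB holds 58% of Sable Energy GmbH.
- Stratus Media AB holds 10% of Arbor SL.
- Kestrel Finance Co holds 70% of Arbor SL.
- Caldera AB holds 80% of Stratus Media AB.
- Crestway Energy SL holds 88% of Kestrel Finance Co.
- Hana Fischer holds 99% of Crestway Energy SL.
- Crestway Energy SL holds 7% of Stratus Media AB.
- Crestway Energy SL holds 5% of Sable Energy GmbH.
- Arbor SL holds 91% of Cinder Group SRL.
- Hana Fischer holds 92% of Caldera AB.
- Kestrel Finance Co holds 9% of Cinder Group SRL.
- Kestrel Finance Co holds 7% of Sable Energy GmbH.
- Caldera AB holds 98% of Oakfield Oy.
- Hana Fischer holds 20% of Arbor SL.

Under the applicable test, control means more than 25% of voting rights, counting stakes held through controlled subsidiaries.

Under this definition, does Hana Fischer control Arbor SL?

Yes

Hana holds 92% of Caldera, so Hana controls Caldera.
Hana holds 99% of Crestway, so Hana controls Crestway.
Caldera and Crestway together hold 80% + 7% = 87% of Stratus, so Hana controls Stratus.
Crestway holds 88% of Kestrel, so Hana controls Kestrel.
Kestrel and Stratus and Hana together hold 70% + 10% + 20% = 100% of Arbor, so Hana controls Arbor.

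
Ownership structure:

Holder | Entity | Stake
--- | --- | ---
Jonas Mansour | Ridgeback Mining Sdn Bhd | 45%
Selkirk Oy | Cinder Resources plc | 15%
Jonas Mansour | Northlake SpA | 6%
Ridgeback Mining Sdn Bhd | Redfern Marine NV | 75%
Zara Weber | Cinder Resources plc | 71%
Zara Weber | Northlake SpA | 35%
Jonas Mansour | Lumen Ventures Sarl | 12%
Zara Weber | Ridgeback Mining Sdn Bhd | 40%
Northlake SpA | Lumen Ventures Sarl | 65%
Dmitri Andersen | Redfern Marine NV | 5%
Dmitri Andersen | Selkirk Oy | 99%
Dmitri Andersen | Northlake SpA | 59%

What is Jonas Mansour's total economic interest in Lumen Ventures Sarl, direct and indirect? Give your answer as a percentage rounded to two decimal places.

15.90%

Jonas reaches Lumen along 2 paths.
Via Northlake: 6% × 65% = 3.9%.
Direct stake: 12% = 12%.
Total: 3.9% + 12% = 15.9%.
Rounded: 15.90%.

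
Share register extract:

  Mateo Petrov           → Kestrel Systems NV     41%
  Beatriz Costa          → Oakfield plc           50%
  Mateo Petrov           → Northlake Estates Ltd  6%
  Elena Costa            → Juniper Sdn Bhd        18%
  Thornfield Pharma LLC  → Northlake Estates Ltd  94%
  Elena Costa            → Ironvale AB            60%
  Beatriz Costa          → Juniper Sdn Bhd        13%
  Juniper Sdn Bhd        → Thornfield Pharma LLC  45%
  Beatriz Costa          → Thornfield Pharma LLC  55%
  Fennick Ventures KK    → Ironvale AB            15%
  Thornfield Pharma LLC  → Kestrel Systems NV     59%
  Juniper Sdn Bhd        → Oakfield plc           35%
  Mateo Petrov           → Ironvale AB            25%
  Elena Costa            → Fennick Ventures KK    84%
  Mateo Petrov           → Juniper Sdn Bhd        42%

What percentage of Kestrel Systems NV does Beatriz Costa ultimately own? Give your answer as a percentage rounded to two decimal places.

35.90%

Beatriz reaches Kestrel along 2 paths.
Via Thornfield: 55% × 59% = 32.45%.
Via Juniper → Thornfield: 13% × 45% × 59% = 3.4515%.
Total: 32.45% + 3.4515% = 35.9015%.
Rounded: 35.90%.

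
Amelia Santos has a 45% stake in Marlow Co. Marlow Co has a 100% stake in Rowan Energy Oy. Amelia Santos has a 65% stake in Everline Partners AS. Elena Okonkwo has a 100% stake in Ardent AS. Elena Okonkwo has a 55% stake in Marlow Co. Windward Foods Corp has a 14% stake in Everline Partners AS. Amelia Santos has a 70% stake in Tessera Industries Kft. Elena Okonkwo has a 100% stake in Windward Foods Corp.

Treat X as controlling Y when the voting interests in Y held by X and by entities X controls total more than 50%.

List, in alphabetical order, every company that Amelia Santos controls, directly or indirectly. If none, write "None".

Amelia holds 65% of Everline, so Amelia controls Everline.
Amelia holds 70% of Tessera, so Amelia controls Tessera.
No other company's threshold is met.

Everline Partners AS, Tessera Industries Kft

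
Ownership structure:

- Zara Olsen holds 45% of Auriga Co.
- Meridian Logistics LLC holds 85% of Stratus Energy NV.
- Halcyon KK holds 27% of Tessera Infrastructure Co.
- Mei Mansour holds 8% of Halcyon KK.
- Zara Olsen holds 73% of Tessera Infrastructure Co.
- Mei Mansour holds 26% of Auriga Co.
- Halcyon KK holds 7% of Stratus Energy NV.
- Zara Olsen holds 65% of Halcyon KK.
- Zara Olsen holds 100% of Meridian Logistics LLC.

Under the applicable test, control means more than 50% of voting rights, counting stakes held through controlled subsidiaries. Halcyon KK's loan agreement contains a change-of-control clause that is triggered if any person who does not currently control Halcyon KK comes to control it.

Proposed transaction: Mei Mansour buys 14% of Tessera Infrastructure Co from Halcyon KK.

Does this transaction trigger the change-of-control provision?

No

The purchase adds only to Mei's holdings (Halcyon's stake shrinks), so Mei is the only person who could newly come to control Halcyon.
Mei's largest direct stake is 26% in Auriga, which does not meet the threshold, so Mei controls no company.
In Halcyon, Mei's side holds only 8%, not > 50%.
So before the transaction, Mei does not control Halcyon.
After the purchase, Mei holds 14% of Tessera directly, and Halcyon's stake falls to 13%.
Mei's side now holds 14% of Tessera, not > 50%, so Mei still does not control Tessera.
After the transaction, Mei's side holds 8% of Halcyon, not > 50%, so Mei still does not control Halcyon.
No new person acquires control, so the clause is not triggered.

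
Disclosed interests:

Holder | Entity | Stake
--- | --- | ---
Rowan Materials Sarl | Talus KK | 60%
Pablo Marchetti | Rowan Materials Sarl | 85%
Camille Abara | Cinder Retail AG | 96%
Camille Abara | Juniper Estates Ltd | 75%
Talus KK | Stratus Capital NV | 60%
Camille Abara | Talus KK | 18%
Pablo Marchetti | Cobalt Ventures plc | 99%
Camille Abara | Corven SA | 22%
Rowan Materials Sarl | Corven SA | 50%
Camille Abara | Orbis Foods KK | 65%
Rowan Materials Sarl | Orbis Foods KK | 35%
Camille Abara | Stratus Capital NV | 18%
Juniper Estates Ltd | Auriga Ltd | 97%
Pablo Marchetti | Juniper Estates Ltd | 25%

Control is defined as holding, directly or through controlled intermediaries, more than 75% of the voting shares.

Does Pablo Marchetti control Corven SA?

No

Pablo holds 85% of Rowan, so Pablo controls Rowan.
Pablo holds 99% of Cobalt, so Pablo controls Cobalt.
In Corven, Pablo's side holds only 50%, not > 75%.
So Pablo does not control Corven.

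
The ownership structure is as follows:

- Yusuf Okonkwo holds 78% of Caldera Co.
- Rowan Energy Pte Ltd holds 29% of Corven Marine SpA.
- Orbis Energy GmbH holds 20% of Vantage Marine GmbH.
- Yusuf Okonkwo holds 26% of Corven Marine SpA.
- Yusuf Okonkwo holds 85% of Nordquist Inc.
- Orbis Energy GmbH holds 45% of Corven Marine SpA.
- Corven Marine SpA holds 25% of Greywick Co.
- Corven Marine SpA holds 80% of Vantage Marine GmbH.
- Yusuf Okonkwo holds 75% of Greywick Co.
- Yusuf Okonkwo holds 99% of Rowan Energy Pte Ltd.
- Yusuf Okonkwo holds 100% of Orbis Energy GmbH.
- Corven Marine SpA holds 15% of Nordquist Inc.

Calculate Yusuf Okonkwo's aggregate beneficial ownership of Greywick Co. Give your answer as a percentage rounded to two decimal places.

Yusuf reaches Greywick along 4 paths.
Direct stake: 75% = 75%.
Via Rowan → Corven: 99% × 29% × 25% = 7.1775%.
Via Orbis → Corven: 100% × 45% × 25% = 11.25%.
Via Corven: 26% × 25% = 6.5%.
Total: 75% + 7.1775% + 11.25% + 6.5% = 99.9275%.
Rounded: 99.93%.

99.93%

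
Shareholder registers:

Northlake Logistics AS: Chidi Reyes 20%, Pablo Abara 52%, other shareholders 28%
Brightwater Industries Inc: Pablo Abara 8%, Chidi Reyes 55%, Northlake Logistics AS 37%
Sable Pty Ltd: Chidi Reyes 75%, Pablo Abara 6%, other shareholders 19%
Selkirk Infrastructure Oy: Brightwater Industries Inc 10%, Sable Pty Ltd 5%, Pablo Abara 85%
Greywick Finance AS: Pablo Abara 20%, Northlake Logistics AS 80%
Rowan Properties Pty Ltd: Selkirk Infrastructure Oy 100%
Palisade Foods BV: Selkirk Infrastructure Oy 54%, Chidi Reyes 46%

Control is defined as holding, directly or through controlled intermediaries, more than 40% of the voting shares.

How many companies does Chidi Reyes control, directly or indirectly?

Chidi holds 55% of Brightwater, so Chidi controls Brightwater.
Chidi holds 75% of Sable, so Chidi controls Sable.
Chidi holds 46% of Palisade, so Chidi controls Palisade.
No other company's threshold is met.
Chidi controls 3 companies.

3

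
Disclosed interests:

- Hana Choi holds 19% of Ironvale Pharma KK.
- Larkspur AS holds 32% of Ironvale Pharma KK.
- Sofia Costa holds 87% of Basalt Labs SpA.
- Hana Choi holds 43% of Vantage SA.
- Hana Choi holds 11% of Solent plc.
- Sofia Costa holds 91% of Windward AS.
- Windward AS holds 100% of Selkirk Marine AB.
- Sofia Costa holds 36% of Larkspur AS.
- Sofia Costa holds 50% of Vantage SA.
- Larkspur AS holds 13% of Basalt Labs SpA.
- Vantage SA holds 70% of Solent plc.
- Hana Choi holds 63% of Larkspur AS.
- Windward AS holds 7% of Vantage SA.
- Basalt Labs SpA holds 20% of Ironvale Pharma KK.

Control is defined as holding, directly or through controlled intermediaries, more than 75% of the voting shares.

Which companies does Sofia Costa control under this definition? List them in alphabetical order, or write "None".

Basalt Labs SpA, Selkirk Marine AB, Windward AS

Sofia holds 91% of Windward, so Sofia controls Windward.
Sofia holds 87% of Basalt, so Sofia controls Basalt.
Windward holds 100% of Selkirk, so Sofia controls Selkirk.
No other company's threshold is met.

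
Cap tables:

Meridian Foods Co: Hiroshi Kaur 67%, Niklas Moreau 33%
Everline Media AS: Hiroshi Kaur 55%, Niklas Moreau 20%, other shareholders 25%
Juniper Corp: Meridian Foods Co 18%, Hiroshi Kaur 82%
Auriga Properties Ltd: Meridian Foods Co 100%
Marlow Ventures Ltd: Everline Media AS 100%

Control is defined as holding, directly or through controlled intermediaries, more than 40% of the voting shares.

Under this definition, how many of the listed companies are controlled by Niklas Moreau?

0

Niklas's largest direct stake is 33% in Meridian, which does not meet the threshold.
Niklas controls 0 companies.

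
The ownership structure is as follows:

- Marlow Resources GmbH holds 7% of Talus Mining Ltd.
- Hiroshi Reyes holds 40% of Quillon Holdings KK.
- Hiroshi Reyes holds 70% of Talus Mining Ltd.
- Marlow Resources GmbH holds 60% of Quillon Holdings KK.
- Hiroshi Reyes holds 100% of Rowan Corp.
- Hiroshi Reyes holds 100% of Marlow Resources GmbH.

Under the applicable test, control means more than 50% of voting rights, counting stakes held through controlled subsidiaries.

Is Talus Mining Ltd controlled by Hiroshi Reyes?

Hiroshi holds 100% of Marlow, so Hiroshi controls Marlow.
Marlow and Hiroshi together hold 7% + 70% = 77% of Talus, so Hiroshi controls Talus.

Yes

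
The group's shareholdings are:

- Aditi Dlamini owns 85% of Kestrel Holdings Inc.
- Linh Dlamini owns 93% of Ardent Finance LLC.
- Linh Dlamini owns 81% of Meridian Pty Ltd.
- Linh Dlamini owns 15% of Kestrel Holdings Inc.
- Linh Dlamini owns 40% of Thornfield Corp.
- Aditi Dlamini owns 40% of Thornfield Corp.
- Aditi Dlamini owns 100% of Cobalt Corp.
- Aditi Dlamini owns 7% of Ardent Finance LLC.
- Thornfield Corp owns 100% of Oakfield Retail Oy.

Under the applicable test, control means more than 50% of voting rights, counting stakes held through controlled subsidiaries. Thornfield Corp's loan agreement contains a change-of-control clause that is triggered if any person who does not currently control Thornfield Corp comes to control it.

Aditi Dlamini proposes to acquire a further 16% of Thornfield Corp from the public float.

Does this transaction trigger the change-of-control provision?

Yes

The purchase changes only Aditi's holdings, so Aditi is the only person who could newly come to control Thornfield.
Aditi holds 100% of Cobalt, so Aditi controls Cobalt.
Aditi holds 85% of Kestrel, so Aditi controls Kestrel.
In Thornfield, Aditi's side holds only 40%, not > 50%.
So before the transaction, Aditi does not control Thornfield.
After the purchase, Aditi's direct stake in Thornfield rises to 40% + 16% = 56%.
Aditi holds 56% of Thornfield, so Aditi controls Thornfield.
Aditi did not control Thornfield before and does after, so the clause is triggered.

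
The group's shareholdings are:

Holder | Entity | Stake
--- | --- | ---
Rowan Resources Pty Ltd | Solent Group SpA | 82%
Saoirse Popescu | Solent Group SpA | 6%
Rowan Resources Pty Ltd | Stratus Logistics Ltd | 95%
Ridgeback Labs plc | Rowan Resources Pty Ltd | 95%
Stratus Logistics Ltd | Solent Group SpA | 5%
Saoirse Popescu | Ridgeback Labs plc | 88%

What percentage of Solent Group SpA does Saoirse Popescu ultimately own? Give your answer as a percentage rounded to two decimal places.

78.52%

Saoirse reaches Solent along 3 paths.
Direct stake: 6% = 6%.
Via Ridgeback → Rowan: 88% × 95% × 82% = 68.552%.
Via Ridgeback → Rowan → Stratus: 88% × 95% × 95% × 5% = 3.971%.
Total: 6% + 68.552% + 3.971% = 78.523%.
Rounded: 78.52%.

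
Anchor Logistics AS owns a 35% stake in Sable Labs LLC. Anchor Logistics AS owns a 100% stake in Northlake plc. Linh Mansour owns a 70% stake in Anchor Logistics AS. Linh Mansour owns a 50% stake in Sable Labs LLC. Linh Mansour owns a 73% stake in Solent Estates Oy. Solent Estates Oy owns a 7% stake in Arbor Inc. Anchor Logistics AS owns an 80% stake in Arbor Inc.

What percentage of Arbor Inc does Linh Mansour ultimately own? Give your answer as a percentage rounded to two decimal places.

Linh reaches Arbor along 2 paths.
Via Solent: 73% × 7% = 5.11%.
Via Anchor: 70% × 80% = 56%.
Total: 5.11% + 56% = 61.11%.

61.11%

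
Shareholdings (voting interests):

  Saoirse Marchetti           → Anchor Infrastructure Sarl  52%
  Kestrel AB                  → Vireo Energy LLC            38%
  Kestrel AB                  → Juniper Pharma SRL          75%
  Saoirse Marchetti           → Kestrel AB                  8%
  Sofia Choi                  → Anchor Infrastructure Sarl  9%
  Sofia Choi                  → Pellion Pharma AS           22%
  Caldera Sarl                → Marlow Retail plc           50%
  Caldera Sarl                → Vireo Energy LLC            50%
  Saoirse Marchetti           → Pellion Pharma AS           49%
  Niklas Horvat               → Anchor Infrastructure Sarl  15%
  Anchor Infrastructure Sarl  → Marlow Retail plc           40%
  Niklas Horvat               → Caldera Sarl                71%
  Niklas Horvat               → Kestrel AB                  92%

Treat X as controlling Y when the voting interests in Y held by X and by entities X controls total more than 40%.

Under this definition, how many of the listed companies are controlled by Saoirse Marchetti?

Saoirse holds 49% of Pellion, so Saoirse controls Pellion.
Saoirse holds 52% of Anchor, so Saoirse controls Anchor.
No other company's threshold is met.
Saoirse controls 2 companies.

2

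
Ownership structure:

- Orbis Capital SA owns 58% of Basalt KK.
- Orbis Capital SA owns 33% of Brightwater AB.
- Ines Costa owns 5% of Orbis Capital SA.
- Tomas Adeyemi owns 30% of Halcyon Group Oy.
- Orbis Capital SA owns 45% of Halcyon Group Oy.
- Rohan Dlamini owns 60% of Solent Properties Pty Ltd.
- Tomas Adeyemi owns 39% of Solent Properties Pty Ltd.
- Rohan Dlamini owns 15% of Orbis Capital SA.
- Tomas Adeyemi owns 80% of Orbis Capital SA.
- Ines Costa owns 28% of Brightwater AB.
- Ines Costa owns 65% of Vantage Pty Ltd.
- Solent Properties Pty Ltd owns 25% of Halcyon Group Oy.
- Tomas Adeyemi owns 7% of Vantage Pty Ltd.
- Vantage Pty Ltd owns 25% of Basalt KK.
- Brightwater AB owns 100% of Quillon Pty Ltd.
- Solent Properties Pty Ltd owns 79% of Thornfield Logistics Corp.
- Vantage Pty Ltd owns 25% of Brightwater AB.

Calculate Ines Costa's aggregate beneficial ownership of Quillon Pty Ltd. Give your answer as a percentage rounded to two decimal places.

Ines reaches Quillon along 3 paths.
Via Orbis → Brightwater: 5% × 33% × 100% = 1.65%.
Via Vantage → Brightwater: 65% × 25% × 100% = 16.25%.
Via Brightwater: 28% × 100% = 28%.
Total: 1.65% + 16.25% + 28% = 45.9%.
Rounded: 45.90%.

45.90%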